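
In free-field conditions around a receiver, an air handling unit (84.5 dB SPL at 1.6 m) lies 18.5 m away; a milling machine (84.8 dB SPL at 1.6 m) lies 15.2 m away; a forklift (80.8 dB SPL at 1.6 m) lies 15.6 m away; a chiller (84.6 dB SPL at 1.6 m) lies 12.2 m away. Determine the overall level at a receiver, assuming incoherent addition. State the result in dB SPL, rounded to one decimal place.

First find each source's level at the receiver (point-source: −20·log₁₀(r/r_ref)), then combine on an intensity basis.
air handling unit: 84.5 − 20·log₁₀(18.5/1.6) = 84.5 − 21.26 = 63.24 dB SPL.
milling machine: 84.8 − 20·log₁₀(15.2/1.6) = 84.8 − 19.55 = 65.25 dB SPL.
forklift: 80.8 − 20·log₁₀(15.6/1.6) = 80.8 − 19.78 = 61.02 dB SPL.
chiller: 84.6 − 20·log₁₀(12.2/1.6) = 84.6 − 17.64 = 66.96 dB SPL.
Σ 10^(L/10) = 1.168e+07 → L_total = 10·log₁₀(1.168e+07) = 70.67 dB SPL.

70.7 dB SPL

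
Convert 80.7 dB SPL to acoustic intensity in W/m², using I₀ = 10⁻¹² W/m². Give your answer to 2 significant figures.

0.00012 W/m²

I/I₀ = 10^(80.7/10) = 1.175e+08, so I = 1.175e+08 × 10⁻¹² W/m².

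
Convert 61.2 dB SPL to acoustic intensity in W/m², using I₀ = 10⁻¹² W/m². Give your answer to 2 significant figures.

1.3e-06 W/m²

I/I₀ = 10^(61.2/10) = 1.318e+06, so I = 1.318e+06 × 10⁻¹² W/m².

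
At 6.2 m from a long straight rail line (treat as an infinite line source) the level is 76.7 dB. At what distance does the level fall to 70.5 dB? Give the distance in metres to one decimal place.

For a line source L₁ − L₂ = 10·log₁₀(r₂/r₁), so r₂ = r₁·10^((L₁−L₂)/10).
r₂ = 6.2·10^((76.7−70.5)/10) = 6.2·10^(6.2/10) = 25.85 m.

25.8 m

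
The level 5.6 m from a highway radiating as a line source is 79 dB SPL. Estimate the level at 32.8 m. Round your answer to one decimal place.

71.3 dB SPL

Line-source attenuation: ΔL = 10·log₁₀(r₂/r₁) = 10·log₁₀(32.8/5.6) = 7.677 dB.
L₂ = 79 − 10·log₁₀(32.8/5.6) = 79 − 7.677 = 71.32 dB SPL.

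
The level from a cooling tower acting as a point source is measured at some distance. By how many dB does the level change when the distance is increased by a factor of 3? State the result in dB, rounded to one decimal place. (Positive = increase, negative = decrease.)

-9.5 dB

A point source loses 6 dB per doubling of distance; generally ΔL = −20·log₁₀(r₂/r₁).
ΔL = −20·log₁₀(3) = -9.54 dB.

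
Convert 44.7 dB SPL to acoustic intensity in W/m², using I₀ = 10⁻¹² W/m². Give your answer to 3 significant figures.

2.95e-08 W/m²

L = 10·log₁₀(I/I₀) ⇒ I = I₀·10^(L/10) = 10⁻¹² × 10^4.47.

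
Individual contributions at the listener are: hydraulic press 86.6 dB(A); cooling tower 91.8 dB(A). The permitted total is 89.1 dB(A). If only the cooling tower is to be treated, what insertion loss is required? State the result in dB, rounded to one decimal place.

The untreated sources together contribute 10^(86.6/10) = 4.571e+08, i.e. 86.60 dB(A).
The limit corresponds to 10^(89.1/10) = 8.128e+08; subtracting the fixed part leaves 3.557e+08 for the cooling tower, i.e. 85.51 dB(A).
So the cooling tower must be reduced from 91.8 to 85.51 dB(A): IL = 6.29 dB.

6.3 dB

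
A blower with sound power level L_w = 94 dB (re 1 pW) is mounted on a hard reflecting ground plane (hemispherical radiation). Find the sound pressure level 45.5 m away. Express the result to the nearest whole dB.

L_p = L_w − 10·log₁₀(2π·r²) with r = 45.5 m.
2π·r² = 1.301e+04 m², 10·log₁₀ of that is 41.142 dB.
L_p = 94 − 41.142 = 52.86 dB.

53 dB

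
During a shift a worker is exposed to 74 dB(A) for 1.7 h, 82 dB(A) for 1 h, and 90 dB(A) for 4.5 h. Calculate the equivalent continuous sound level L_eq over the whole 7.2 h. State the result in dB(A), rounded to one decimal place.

88.1 dB(A)

L_eq = 10·log₁₀[(1/T)·Σ tᵢ·10^(Lᵢ/10)] with T = 7.2 h.
Σ tᵢ·10^(Lᵢ/10) = 1.7·10^(74/10) + 1·10^(82/10) + 4.5·10^(90/10) = 4.701e+09.
L_eq = 10·log₁₀(4.701e+09/7.2) = 88.15 dB(A).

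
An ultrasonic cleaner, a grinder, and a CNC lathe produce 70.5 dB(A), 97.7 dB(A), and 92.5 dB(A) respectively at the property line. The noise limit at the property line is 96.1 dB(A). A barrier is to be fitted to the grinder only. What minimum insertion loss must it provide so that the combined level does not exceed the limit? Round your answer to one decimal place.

Fixed contribution from the other sources: Σ 10^(L/10) = 10^(70.5/10) + 10^(92.5/10) = 1.789e+09 (92.53 dB(A)).
The limit corresponds to 10^(96.1/10) = 4.074e+09; subtracting the fixed part leaves 2.284e+09 for the grinder, i.e. 93.59 dB(A).
Required insertion loss = 97.7 − 93.59 = 4.11 dB.

4.1 dB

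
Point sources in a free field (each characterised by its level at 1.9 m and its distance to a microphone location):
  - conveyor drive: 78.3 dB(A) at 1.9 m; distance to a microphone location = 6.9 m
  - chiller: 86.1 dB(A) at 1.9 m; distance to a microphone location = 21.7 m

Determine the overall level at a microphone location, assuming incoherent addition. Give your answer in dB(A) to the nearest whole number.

Propagate each source to the receiver with L = L_ref − 20·log₁₀(r/r_ref), then add intensities.
conveyor drive: 78.3 − 20·log₁₀(6.9/1.9) = 78.3 − 11.20 = 67.10 dB(A).
chiller: 86.1 − 20·log₁₀(21.7/1.9) = 86.1 − 21.15 = 64.95 dB(A).
Σ 10^(L/10) = 8.249e+06 → L_total = 10·log₁₀(8.249e+06) = 69.16 dB(A).

69 dB(A)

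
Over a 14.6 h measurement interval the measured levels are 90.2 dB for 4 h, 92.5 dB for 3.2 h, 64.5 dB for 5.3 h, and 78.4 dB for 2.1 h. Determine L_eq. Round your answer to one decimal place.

Weight each interval's intensity by its duration and average over T = 14.6 h:
Σ tᵢ·10^(Lᵢ/10) = 4·10^(90.2/10) + 3.2·10^(92.5/10) + 5.3·10^(64.5/10) + 2.1·10^(78.4/10) = 1.004e+10.
L_eq = 10·log₁₀(1.004e+10/14.6) = 88.37 dB.

88.4 dB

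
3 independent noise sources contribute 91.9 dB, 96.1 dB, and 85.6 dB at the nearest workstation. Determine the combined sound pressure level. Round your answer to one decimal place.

For uncorrelated sources the intensities add, so convert each level to linear form, sum, and take 10·log₁₀ of the total.
Σ 10^(L/10) = 10^(91.9/10) + 10^(96.1/10) + 10^(85.6/10) = 5.986e+09.
L_total = 10·log₁₀(5.986e+09) = 97.77 dB.

97.8 dB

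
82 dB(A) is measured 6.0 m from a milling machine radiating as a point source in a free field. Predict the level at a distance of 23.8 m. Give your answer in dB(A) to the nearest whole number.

70 dB(A)

Point-source attenuation: ΔL = 20·log₁₀(r₂/r₁) = 20·log₁₀(23.8/6.0) = 11.969 dB.
L₂ = 82 − 20·log₁₀(23.8/6.0) = 82 − 11.969 = 70.03 dB(A).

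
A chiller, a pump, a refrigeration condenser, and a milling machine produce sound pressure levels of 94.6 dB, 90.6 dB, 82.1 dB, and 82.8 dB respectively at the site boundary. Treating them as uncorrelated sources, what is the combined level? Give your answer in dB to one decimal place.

96.4 dB

Incoherent sources combine by intensity addition: L_total = 10·log₁₀(Σ 10^(L_i/10)).
Σ 10^(L/10) = 10^(94.6/10) + 10^(90.6/10) + 10^(82.1/10) + 10^(82.8/10) = 4.385e+09.
L_total = 10·log₁₀(4.385e+09) = 96.42 dB.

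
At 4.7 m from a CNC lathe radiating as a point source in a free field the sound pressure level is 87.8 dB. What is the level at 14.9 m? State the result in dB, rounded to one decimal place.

77.8 dB

Point-source attenuation: ΔL = 20·log₁₀(r₂/r₁) = 20·log₁₀(14.9/4.7) = 10.022 dB.
L₂ = 87.8 − 20·log₁₀(14.9/4.7) = 87.8 − 10.022 = 77.78 dB.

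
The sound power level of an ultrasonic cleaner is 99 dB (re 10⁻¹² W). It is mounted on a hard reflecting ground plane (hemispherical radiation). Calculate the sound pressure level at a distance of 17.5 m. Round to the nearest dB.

66 dB

L_p = L_w − 10·log₁₀(2π·r²) with r = 17.5 m.
2π·r² = 1924 m², 10·log₁₀ of that is 32.843 dB.
L_p = 99 − 32.843 = 66.16 dB.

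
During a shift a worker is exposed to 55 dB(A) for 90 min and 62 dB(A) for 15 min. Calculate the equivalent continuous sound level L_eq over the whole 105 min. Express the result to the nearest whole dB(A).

57 dB(A)

L_eq = 10·log₁₀[(1/T)·Σ tᵢ·10^(Lᵢ/10)] with T = 105 min.
Σ tᵢ·10^(Lᵢ/10) = 90·10^(55/10) + 15·10^(62/10) = 5.223e+07.
L_eq = 10·log₁₀(5.223e+07/105) = 56.97 dB(A).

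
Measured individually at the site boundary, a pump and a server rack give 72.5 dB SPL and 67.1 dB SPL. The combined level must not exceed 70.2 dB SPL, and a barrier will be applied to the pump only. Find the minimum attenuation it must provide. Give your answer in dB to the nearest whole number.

The untreated sources together contribute 10^(67.1/10) = 5.129e+06, i.e. 67.10 dB SPL.
To meet 70.2 dB SPL overall, the treated pump may contribute at most 10^(70.2/10) − 5.129e+06 = 5.343e+06, i.e. 67.28 dB SPL.
So the pump must be reduced from 72.5 to 67.28 dB SPL: IL = 5.22 dB.

5 dB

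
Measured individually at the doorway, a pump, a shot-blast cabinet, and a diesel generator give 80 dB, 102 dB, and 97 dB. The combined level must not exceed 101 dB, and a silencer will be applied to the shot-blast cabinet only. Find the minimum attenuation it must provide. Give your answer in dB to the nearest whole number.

3 dB

Everything except the shot-blast cabinet sums to 10^(80/10) + 10^(97/10) = 5.112e+09 in linear terms, 97.09 dB.
To meet 101 dB overall, the treated shot-blast cabinet may contribute at most 10^(101/10) − 5.112e+09 = 7.477e+09, i.e. 98.74 dB.
Required insertion loss = 102 − 98.74 = 3.26 dB.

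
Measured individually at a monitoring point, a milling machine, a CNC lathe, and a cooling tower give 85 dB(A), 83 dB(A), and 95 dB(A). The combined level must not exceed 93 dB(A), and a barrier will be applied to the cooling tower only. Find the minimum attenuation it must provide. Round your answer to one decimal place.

3.3 dB

Fixed contribution from the other sources: Σ 10^(L/10) = 10^(85/10) + 10^(83/10) = 5.158e+08 (87.12 dB(A)).
The limit corresponds to 10^(93/10) = 1.995e+09; subtracting the fixed part leaves 1.480e+09 for the cooling tower, i.e. 91.70 dB(A).
Required insertion loss = 95 − 91.70 = 3.30 dB.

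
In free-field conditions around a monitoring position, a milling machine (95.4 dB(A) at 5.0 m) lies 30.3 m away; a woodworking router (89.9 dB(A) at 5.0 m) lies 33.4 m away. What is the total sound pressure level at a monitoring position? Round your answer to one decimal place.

80.7 dB(A)

First find each source's level at the receiver (point-source: −20·log₁₀(r/r_ref)), then combine on an intensity basis.
milling machine: 95.4 − 20·log₁₀(30.3/5.0) = 95.4 − 15.65 = 79.75 dB(A).
woodworking router: 89.9 − 20·log₁₀(33.4/5.0) = 89.9 − 16.50 = 73.40 dB(A).
Σ 10^(L/10) = 1.163e+08 → L_total = 10·log₁₀(1.163e+08) = 80.66 dB(A).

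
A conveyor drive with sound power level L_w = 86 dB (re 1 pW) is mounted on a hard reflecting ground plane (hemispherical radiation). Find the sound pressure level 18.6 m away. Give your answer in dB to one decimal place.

Free-field hemispherical radiation: L_p = L_w − 10·log₁₀(2π·r²), r = 18.6 m.
2π·r² = 2174 m², 10·log₁₀ of that is 33.372 dB.
L_p = 86 − 33.372 = 52.63 dB.

52.6 dB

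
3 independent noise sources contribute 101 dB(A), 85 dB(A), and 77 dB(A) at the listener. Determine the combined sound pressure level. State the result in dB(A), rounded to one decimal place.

Incoherent sources combine by intensity addition: L_total = 10·log₁₀(Σ 10^(L_i/10)).
Σ 10^(L/10) = 10^(101/10) + 10^(85/10) + 10^(77/10) = 1.296e+10.
L_total = 10·log₁₀(1.296e+10) = 101.12 dB(A).

101.1 dB(A)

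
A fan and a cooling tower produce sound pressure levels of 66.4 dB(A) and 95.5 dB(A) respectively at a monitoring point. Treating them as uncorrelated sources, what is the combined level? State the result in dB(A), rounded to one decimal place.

Incoherent sources combine by intensity addition: L_total = 10·log₁₀(Σ 10^(L_i/10)).
Σ 10^(L/10) = 10^(66.4/10) + 10^(95.5/10) = 3.552e+09.
L_total = 10·log₁₀(3.552e+09) = 95.51 dB(A).

95.5 dB(A)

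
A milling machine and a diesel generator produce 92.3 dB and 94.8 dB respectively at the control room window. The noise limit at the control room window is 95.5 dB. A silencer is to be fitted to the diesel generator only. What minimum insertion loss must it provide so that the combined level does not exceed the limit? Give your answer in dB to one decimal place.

The untreated sources together contribute 10^(92.3/10) = 1.698e+09, i.e. 92.30 dB.
The limit corresponds to 10^(95.5/10) = 3.548e+09; subtracting the fixed part leaves 1.850e+09 for the diesel generator, i.e. 92.67 dB.
Required insertion loss = 94.8 − 92.67 = 2.13 dB.

2.1 dB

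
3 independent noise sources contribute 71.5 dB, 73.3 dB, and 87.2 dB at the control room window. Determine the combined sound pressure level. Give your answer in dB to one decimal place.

87.5 dB

Incoherent sources combine by intensity addition: L_total = 10·log₁₀(Σ 10^(L_i/10)).
Σ 10^(L/10) = 10^(71.5/10) + 10^(73.3/10) + 10^(87.2/10) = 5.603e+08.
L_total = 10·log₁₀(5.603e+08) = 87.48 dB.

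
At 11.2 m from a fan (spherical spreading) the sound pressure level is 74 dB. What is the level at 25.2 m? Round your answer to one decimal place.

67.0 dB

Point-source attenuation: ΔL = 20·log₁₀(r₂/r₁) = 20·log₁₀(25.2/11.2) = 7.044 dB.
L₂ = 74 − 20·log₁₀(25.2/11.2) = 74 − 7.044 = 66.96 dB.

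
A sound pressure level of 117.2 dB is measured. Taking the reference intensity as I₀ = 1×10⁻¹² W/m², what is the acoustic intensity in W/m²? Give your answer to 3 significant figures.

L = 10·log₁₀(I/I₀) ⇒ I = I₀·10^(L/10) = 10⁻¹² × 10^11.72.

0.525 W/m²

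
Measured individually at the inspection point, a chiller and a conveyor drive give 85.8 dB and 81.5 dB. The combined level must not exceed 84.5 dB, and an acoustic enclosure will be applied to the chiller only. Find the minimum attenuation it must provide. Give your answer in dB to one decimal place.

4.3 dB

Everything except the chiller sums to 10^(81.5/10) = 1.413e+08 in linear terms, 81.50 dB.
The limit corresponds to 10^(84.5/10) = 2.818e+08; subtracting the fixed part leaves 1.406e+08 for the chiller, i.e. 81.48 dB.
So the chiller must be reduced from 85.8 to 81.48 dB: IL = 4.32 dB.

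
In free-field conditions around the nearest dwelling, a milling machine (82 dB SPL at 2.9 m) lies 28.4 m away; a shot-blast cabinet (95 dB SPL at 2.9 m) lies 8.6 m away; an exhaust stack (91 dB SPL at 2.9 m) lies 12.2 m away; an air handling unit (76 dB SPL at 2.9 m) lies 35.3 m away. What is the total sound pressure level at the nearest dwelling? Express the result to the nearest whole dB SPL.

Propagate each source to the receiver with L = L_ref − 20·log₁₀(r/r_ref), then add intensities.
milling machine: 82 − 20·log₁₀(28.4/2.9) = 82 − 19.82 = 62.18 dB SPL.
shot-blast cabinet: 95 − 20·log₁₀(8.6/2.9) = 95 − 9.44 = 85.56 dB SPL.
exhaust stack: 91 − 20·log₁₀(12.2/2.9) = 91 − 12.48 = 78.52 dB SPL.
air handling unit: 76 − 20·log₁₀(35.3/2.9) = 76 − 21.71 = 54.29 dB SPL.
Σ 10^(L/10) = 4.326e+08 → L_total = 10·log₁₀(4.326e+08) = 86.36 dB SPL.

86 dB SPL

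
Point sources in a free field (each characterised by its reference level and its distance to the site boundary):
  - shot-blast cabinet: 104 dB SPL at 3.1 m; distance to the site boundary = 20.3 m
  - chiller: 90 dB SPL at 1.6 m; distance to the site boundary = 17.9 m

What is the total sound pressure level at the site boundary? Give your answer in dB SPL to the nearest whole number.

Apply inverse-square spreading to bring every level to the receiver, then sum 10^(L/10).
shot-blast cabinet: 104 − 20·log₁₀(20.3/3.1) = 104 − 16.32 = 87.68 dB SPL.
chiller: 90 − 20·log₁₀(17.9/1.6) = 90 − 20.97 = 69.03 dB SPL.
Σ 10^(L/10) = 5.938e+08 → L_total = 10·log₁₀(5.938e+08) = 87.74 dB SPL.

88 dB SPL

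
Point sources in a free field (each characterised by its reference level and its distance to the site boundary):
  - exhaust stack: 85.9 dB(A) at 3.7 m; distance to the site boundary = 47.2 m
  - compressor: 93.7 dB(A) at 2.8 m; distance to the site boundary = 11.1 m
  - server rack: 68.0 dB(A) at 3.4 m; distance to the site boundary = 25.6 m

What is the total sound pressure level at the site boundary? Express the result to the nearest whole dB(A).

82 dB(A)

Propagate each source to the receiver with L = L_ref − 20·log₁₀(r/r_ref), then add intensities.
exhaust stack: 85.9 − 20·log₁₀(47.2/3.7) = 85.9 − 22.11 = 63.79 dB(A).
compressor: 93.7 − 20·log₁₀(11.1/2.8) = 93.7 − 11.96 = 81.74 dB(A).
server rack: 68.0 − 20·log₁₀(25.6/3.4) = 68.0 − 17.54 = 50.46 dB(A).
Σ 10^(L/10) = 1.517e+08 → L_total = 10·log₁₀(1.517e+08) = 81.81 dB(A).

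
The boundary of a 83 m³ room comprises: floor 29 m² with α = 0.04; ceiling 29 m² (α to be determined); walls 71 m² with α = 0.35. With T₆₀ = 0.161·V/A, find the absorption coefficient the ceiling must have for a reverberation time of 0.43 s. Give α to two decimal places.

A = 0.161·V/T₆₀ = 0.161·83/0.43 = 31.08 m² sabins.
Absorption from the other surfaces = 29·0.04 + 71·0.35 = 26.01 m², so the ceiling must supply 5.07 m² over 29 m².
α = 5.07/29 = 0.175.

0.17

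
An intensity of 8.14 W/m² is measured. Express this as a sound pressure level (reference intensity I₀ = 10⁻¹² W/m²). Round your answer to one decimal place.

Dividing by I₀ shifts the exponent by 12: I/I₀ = 8.14×10^12.
L = 10·(0.9106 + 12) = 129.11 dB.

129.1 dB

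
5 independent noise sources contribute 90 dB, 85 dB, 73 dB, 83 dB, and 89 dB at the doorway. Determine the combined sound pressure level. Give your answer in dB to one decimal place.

Incoherent sources combine by intensity addition: L_total = 10·log₁₀(Σ 10^(L_i/10)).
Σ 10^(L/10) = 10^(90/10) + 10^(85/10) + 10^(73/10) + 10^(83/10) + 10^(89/10) = 2.330e+09.
L_total = 10·log₁₀(2.330e+09) = 93.67 dB.

93.7 dB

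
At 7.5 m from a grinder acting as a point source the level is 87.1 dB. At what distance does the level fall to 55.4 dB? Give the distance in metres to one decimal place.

For a point source L₁ − L₂ = 20·log₁₀(r₂/r₁), so r₂ = r₁·10^((L₁−L₂)/20).
r₂ = 7.5·10^((87.1−55.4)/20) = 7.5·10^(31.7/20) = 288.44 m.

288.4 m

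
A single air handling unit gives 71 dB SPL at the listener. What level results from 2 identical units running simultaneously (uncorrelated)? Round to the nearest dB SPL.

With 2 equal, uncorrelated contributions the intensity is 2× that of one unit, giving a rise of 10·log₁₀ 2.
L_total = 71 + 10·log₁₀(2) = 71 + 3.010 = 74.01 dB SPL.

74 dB SPL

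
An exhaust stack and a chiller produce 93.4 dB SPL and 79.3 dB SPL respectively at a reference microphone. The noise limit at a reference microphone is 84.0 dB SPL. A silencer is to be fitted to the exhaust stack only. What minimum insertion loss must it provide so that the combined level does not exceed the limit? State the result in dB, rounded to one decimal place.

11.2 dB

The untreated sources together contribute 10^(79.3/10) = 8.511e+07, i.e. 79.30 dB SPL.
The limit corresponds to 10^(84.0/10) = 2.512e+08; subtracting the fixed part leaves 1.661e+08 for the exhaust stack, i.e. 82.20 dB SPL.
So the exhaust stack must be reduced from 93.4 to 82.20 dB SPL: IL = 11.20 dB.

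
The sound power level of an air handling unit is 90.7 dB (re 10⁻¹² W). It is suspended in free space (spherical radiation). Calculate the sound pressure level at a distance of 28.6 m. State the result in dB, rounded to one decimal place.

50.6 dB

Free-field spherical radiation: L_p = L_w − 10·log₁₀(4π·r²), r = 28.6 m.
4π·r² = 1.028e+04 m², 10·log₁₀ of that is 40.119 dB.
L_p = 90.7 − 40.119 = 50.58 dB.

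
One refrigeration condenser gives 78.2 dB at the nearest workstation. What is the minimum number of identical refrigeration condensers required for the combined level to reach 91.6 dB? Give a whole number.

Need L₁ + 10·log₁₀ N ≥ 91.6, i.e. log₁₀ N ≥ 1.34.
N ≥ 10^(13.4/10) = 21.878, so N = 22.

22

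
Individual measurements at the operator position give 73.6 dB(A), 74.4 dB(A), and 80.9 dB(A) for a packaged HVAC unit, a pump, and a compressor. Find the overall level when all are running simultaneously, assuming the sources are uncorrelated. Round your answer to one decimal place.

For uncorrelated sources the intensities add, so convert each level to linear form, sum, and take 10·log₁₀ of the total.
Σ 10^(L/10) = 10^(73.6/10) + 10^(74.4/10) + 10^(80.9/10) = 1.735e+08.
L_total = 10·log₁₀(1.735e+08) = 82.39 dB(A).

82.4 dB(A)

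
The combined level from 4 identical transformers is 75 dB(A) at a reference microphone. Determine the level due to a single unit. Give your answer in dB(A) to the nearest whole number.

69 dB(A)

4 equal contributions raise the level by 10·log₁₀ 4 = 6.021 dB, so each unit alone gives 75 − 6.021.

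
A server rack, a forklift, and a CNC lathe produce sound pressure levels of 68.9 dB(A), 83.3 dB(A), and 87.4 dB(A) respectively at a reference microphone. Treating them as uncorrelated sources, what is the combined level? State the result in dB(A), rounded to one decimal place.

For uncorrelated sources the intensities add, so convert each level to linear form, sum, and take 10·log₁₀ of the total.
Σ 10^(L/10) = 10^(68.9/10) + 10^(83.3/10) + 10^(87.4/10) = 7.711e+08.
L_total = 10·log₁₀(7.711e+08) = 88.87 dB(A).

88.9 dB(A)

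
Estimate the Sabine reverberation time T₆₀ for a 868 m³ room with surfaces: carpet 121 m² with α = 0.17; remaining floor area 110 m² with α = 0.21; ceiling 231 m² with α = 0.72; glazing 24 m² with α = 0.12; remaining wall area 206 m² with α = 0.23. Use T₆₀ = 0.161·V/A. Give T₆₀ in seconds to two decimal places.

A = Σ Sᵢαᵢ = 121·0.17 + 110·0.21 + 231·0.72 + 24·0.12 + 206·0.23 = 260.25 m².
T₆₀ = 0.161·V/A = 0.161·868/260.25 = 0.537 s.

0.54 s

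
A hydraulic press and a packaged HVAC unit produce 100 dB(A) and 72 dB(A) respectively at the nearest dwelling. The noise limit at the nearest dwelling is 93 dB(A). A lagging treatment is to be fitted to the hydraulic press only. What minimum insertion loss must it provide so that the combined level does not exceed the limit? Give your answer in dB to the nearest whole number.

Fixed contribution from the other source: Σ 10^(L/10) = 10^(72/10) = 1.585e+07 (72.00 dB(A)).
To meet 93 dB(A) overall, the treated hydraulic press may contribute at most 10^(93/10) − 1.585e+07 = 1.979e+09, i.e. 92.97 dB(A).
So the hydraulic press must be reduced from 100 to 92.97 dB(A): IL = 7.03 dB.

7 dB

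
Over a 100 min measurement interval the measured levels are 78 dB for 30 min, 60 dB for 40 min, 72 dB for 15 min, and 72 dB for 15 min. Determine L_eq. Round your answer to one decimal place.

Weight each interval's intensity by its duration and average over T = 100 min:
Σ tᵢ·10^(Lᵢ/10) = 30·10^(78/10) + 40·10^(60/10) + 15·10^(72/10) + 15·10^(72/10) = 2.408e+09.
L_eq = 10·log₁₀(2.408e+09/100) = 73.82 dB.

73.8 dB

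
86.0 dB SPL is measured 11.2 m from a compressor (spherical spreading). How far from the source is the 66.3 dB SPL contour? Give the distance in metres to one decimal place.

Point-source spreading drops the level by 20·log₁₀(r₂/r₁); inverting, r₂/r₁ = 10^(ΔL/20).
r₂ = 11.2·10^((86.0−66.3)/20) = 11.2·10^(19.7/20) = 108.20 m.

108.2 m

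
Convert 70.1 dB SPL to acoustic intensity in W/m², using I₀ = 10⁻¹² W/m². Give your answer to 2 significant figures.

1.0e-05 W/m²

L = 10·log₁₀(I/I₀) ⇒ I = I₀·10^(L/10) = 10⁻¹² × 10^7.01.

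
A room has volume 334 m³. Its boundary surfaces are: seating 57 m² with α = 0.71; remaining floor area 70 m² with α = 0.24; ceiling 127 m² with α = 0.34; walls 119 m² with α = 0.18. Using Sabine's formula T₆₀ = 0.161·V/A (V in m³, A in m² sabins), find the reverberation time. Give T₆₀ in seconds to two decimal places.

Summing Sᵢαᵢ: 57·0.71 + 70·0.24 + 127·0.34 + 119·0.18 = 121.87 m².
T₆₀ = 0.161·V/A = 0.161·334/121.87 = 0.441 s.

0.44 s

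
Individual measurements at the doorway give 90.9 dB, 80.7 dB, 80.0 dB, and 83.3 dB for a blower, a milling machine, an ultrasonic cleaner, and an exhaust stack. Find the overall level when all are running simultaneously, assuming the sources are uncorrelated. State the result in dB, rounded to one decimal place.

For uncorrelated sources the intensities add, so convert each level to linear form, sum, and take 10·log₁₀ of the total.
Σ 10^(L/10) = 10^(90.9/10) + 10^(80.7/10) + 10^(80.0/10) + 10^(83.3/10) = 1.662e+09.
L_total = 10·log₁₀(1.662e+09) = 92.21 dB.

92.2 dB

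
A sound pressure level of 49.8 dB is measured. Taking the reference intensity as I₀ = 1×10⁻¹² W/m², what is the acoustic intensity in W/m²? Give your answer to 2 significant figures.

I = I₀·10^(L/10) = 10⁻¹² × 10^(49.8/10) = 10^(-7.020).

9.5e-08 W/m²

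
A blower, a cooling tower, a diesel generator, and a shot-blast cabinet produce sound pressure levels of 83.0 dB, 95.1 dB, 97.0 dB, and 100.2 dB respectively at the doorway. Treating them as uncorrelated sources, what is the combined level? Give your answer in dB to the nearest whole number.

103 dB

For uncorrelated sources the intensities add, so convert each level to linear form, sum, and take 10·log₁₀ of the total.
Σ 10^(L/10) = 10^(83.0/10) + 10^(95.1/10) + 10^(97.0/10) + 10^(100.2/10) = 1.892e+10.
L_total = 10·log₁₀(1.892e+10) = 102.77 dB.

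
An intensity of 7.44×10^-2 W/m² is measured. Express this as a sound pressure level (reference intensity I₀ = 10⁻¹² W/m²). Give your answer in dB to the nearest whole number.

I/I₀ = 7.44×10^-2/10⁻¹² = 7.44×10^10, and L = 10·log₁₀(I/I₀).
L = 10·(0.8716 + 10) = 108.72 dB.

109 dB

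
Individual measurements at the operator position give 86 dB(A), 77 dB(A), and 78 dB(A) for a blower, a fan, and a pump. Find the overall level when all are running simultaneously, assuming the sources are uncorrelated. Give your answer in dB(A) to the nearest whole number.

Incoherent sources combine by intensity addition: L_total = 10·log₁₀(Σ 10^(L_i/10)).
Σ 10^(L/10) = 10^(86/10) + 10^(77/10) + 10^(78/10) = 5.113e+08.
L_total = 10·log₁₀(5.113e+08) = 87.09 dB(A).

87 dB(A)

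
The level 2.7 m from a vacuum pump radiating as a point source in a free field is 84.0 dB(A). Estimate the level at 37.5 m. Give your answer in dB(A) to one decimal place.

61.1 dB(A)

Spherical spreading from a point source gives a 20·log₁₀(r₂/r₁) drop.
L₂ = 84.0 − 20·log₁₀(37.5/2.7) = 84.0 − 22.853 = 61.15 dB(A).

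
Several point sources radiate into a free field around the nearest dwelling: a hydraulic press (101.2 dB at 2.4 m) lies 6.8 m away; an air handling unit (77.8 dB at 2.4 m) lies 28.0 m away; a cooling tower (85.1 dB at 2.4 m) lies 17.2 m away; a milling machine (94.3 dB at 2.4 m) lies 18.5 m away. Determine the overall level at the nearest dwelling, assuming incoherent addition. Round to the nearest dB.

Apply inverse-square spreading to bring every level to the receiver, then sum 10^(L/10).
hydraulic press: 101.2 − 20·log₁₀(6.8/2.4) = 101.2 − 9.05 = 92.15 dB.
air handling unit: 77.8 − 20·log₁₀(28.0/2.4) = 77.8 − 21.34 = 56.46 dB.
cooling tower: 85.1 − 20·log₁₀(17.2/2.4) = 85.1 − 17.11 = 67.99 dB.
milling machine: 94.3 − 20·log₁₀(18.5/2.4) = 94.3 − 17.74 = 76.56 dB.
Σ 10^(L/10) = 1.694e+09 → L_total = 10·log₁₀(1.694e+09) = 92.29 dB.

92 dB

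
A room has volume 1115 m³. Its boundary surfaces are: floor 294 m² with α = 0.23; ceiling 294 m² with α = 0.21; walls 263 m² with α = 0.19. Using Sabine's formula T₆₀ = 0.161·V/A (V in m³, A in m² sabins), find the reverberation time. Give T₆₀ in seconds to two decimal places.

Total absorption A = 294·0.23 + 294·0.21 + 263·0.19 = 179.33 m² sabins.
T₆₀ = 0.161 × 1115 / 179.33 = 1.001 s.

1.00 s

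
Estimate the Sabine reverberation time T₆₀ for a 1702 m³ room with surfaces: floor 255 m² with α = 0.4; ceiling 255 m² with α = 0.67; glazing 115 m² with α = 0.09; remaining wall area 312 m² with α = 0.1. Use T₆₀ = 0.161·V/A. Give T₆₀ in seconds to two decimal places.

Total absorption A = 255·0.4 + 255·0.67 + 115·0.09 + 312·0.1 = 314.40 m² sabins.
T₆₀ = 0.161·V/A = 0.161·1702/314.40 = 0.872 s.

0.87 s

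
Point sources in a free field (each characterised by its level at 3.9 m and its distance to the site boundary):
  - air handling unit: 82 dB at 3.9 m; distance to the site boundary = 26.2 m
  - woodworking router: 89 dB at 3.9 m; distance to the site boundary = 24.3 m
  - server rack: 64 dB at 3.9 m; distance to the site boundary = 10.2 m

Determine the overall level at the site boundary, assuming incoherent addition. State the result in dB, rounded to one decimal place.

Apply inverse-square spreading to bring every level to the receiver, then sum 10^(L/10).
air handling unit: 82 − 20·log₁₀(26.2/3.9) = 82 − 16.54 = 65.46 dB.
woodworking router: 89 − 20·log₁₀(24.3/3.9) = 89 − 15.89 = 73.11 dB.
server rack: 64 − 20·log₁₀(10.2/3.9) = 64 − 8.35 = 55.65 dB.
Σ 10^(L/10) = 2.434e+07 → L_total = 10·log₁₀(2.434e+07) = 73.86 dB.

73.9 dB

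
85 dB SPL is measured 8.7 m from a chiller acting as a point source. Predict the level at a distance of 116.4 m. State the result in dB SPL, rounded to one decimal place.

Point-source attenuation: ΔL = 20·log₁₀(r₂/r₁) = 20·log₁₀(116.4/8.7) = 22.529 dB.
L₂ = 85 − 20·log₁₀(116.4/8.7) = 85 − 22.529 = 62.47 dB SPL.

62.5 dB SPL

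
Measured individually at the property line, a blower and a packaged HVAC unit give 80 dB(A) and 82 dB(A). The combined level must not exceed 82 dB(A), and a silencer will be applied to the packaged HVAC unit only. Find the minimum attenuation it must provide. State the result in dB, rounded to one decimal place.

4.3 dB

Fixed contribution from the other source: Σ 10^(L/10) = 10^(80/10) = 1.000e+08 (80.00 dB(A)).
To meet 82 dB(A) overall, the treated packaged HVAC unit may contribute at most 10^(82/10) − 1.000e+08 = 5.849e+07, i.e. 77.67 dB(A).
Required insertion loss = 82 − 77.67 = 4.33 dB.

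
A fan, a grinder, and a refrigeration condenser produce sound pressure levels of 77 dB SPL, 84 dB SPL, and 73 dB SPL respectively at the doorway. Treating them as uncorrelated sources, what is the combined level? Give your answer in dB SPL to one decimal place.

For uncorrelated sources the intensities add, so convert each level to linear form, sum, and take 10·log₁₀ of the total.
Σ 10^(L/10) = 10^(77/10) + 10^(84/10) + 10^(73/10) = 3.213e+08.
L_total = 10·log₁₀(3.213e+08) = 85.07 dB SPL.

85.1 dB SPL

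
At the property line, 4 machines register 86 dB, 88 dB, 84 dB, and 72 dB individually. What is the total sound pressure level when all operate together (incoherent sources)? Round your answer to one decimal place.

91.1 dB

Incoherent sources combine by intensity addition: L_total = 10·log₁₀(Σ 10^(L_i/10)).
Σ 10^(L/10) = 10^(86/10) + 10^(88/10) + 10^(84/10) + 10^(72/10) = 1.296e+09.
L_total = 10·log₁₀(1.296e+09) = 91.13 dB.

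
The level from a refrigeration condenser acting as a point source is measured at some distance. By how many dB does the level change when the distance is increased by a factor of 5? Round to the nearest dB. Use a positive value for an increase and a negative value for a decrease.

-14 dB

A point source loses 6 dB per doubling of distance; generally ΔL = −20·log₁₀(r₂/r₁).
ΔL = −20·log₁₀(5) = -13.98 dB.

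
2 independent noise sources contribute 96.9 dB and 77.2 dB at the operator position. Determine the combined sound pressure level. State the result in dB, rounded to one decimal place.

96.9 dB

For uncorrelated sources the intensities add, so convert each level to linear form, sum, and take 10·log₁₀ of the total.
Σ 10^(L/10) = 10^(96.9/10) + 10^(77.2/10) = 4.950e+09.
L_total = 10·log₁₀(4.950e+09) = 96.95 dB.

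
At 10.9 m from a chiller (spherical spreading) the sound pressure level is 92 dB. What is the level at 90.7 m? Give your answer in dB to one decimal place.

Point-source attenuation: ΔL = 20·log₁₀(r₂/r₁) = 20·log₁₀(90.7/10.9) = 18.404 dB.
L₂ = 92 − 20·log₁₀(90.7/10.9) = 92 − 18.404 = 73.60 dB.

73.6 dB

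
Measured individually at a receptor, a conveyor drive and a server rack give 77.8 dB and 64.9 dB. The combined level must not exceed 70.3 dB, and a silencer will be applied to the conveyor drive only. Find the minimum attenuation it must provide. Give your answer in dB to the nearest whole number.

The untreated sources together contribute 10^(64.9/10) = 3.090e+06, i.e. 64.90 dB.
To meet 70.3 dB overall, the treated conveyor drive may contribute at most 10^(70.3/10) − 3.090e+06 = 7.625e+06, i.e. 68.82 dB.
Required insertion loss = 77.8 − 68.82 = 8.98 dB.

9 dB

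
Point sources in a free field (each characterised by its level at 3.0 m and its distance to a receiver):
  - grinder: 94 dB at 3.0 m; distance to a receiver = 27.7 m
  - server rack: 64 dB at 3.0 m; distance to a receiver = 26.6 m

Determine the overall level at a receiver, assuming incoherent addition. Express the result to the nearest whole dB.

75 dB

Apply inverse-square spreading to bring every level to the receiver, then sum 10^(L/10).
grinder: 94 − 20·log₁₀(27.7/3.0) = 94 − 19.31 = 74.69 dB.
server rack: 64 − 20·log₁₀(26.6/3.0) = 64 − 18.96 = 45.04 dB.
Σ 10^(L/10) = 2.950e+07 → L_total = 10·log₁₀(2.950e+07) = 74.70 dB.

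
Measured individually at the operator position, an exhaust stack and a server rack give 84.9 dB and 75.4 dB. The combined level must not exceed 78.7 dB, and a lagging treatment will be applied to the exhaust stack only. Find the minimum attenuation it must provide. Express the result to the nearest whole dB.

9 dB

The untreated sources together contribute 10^(75.4/10) = 3.467e+07, i.e. 75.40 dB.
The limit corresponds to 10^(78.7/10) = 7.413e+07; subtracting the fixed part leaves 3.946e+07 for the exhaust stack, i.e. 75.96 dB.
So the exhaust stack must be reduced from 84.9 to 75.96 dB: IL = 8.94 dB.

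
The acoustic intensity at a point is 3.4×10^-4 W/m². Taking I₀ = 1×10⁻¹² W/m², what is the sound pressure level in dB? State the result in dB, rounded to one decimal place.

I/I₀ = 3.4×10^-4/10⁻¹² = 3.4×10^8, and L = 10·log₁₀(I/I₀).
L = 10·(0.5315 + 8) = 85.31 dB.

85.3 dB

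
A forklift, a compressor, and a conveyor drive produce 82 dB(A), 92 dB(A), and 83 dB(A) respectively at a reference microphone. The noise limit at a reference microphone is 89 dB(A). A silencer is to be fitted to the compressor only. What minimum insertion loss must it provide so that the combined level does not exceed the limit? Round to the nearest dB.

6 dB

Everything except the compressor sums to 10^(82/10) + 10^(83/10) = 3.580e+08 in linear terms, 85.54 dB(A).
The limit corresponds to 10^(89/10) = 7.943e+08; subtracting the fixed part leaves 4.363e+08 for the compressor, i.e. 86.40 dB(A).
So the compressor must be reduced from 92 to 86.40 dB(A): IL = 5.60 dB.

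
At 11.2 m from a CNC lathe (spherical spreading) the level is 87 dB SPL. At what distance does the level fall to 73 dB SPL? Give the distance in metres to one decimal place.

56.1 m

Point-source spreading drops the level by 20·log₁₀(r₂/r₁); inverting, r₂/r₁ = 10^(ΔL/20).
r₂ = 11.2·10^((87−73)/20) = 11.2·10^(14.0/20) = 56.13 m.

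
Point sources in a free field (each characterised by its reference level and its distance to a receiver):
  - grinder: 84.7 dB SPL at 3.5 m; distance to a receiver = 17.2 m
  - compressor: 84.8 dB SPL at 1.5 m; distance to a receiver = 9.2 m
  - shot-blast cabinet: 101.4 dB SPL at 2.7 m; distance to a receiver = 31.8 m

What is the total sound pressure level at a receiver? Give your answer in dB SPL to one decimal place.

80.8 dB SPL

Propagate each source to the receiver with L = L_ref − 20·log₁₀(r/r_ref), then add intensities.
grinder: 84.7 − 20·log₁₀(17.2/3.5) = 84.7 − 13.83 = 70.87 dB SPL.
compressor: 84.8 − 20·log₁₀(9.2/1.5) = 84.8 − 15.75 = 69.05 dB SPL.
shot-blast cabinet: 101.4 − 20·log₁₀(31.8/2.7) = 101.4 − 21.42 = 79.98 dB SPL.
Σ 10^(L/10) = 1.198e+08 → L_total = 10·log₁₀(1.198e+08) = 80.78 dB SPL.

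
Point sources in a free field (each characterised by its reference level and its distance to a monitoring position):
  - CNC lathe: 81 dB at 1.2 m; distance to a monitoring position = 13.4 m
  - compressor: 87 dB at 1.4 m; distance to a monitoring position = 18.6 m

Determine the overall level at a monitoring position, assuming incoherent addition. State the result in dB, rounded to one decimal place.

65.9 dB

Apply inverse-square spreading to bring every level to the receiver, then sum 10^(L/10).
CNC lathe: 81 − 20·log₁₀(13.4/1.2) = 81 − 20.96 = 60.04 dB.
compressor: 87 − 20·log₁₀(18.6/1.4) = 87 − 22.47 = 64.53 dB.
Σ 10^(L/10) = 3.849e+06 → L_total = 10·log₁₀(3.849e+06) = 65.85 dB.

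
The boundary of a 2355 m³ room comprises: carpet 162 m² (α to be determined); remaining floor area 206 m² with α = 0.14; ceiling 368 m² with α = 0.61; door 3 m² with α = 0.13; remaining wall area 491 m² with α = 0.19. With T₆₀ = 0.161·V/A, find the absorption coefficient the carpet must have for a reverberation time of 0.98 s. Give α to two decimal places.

0.25

From T₆₀ = 0.161·V/A, the target T₆₀ = 0.98 s needs A = 0.161·2355/0.98 = 386.89 m².
Absorption from the other surfaces = 206·0.14 + 368·0.61 + 3·0.13 + 491·0.19 = 347.00 m², so the carpet must supply 39.89 m² over 162 m².
α = 39.89/162 = 0.246.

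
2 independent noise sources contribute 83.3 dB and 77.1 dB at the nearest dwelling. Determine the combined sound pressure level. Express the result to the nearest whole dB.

Incoherent sources combine by intensity addition: L_total = 10·log₁₀(Σ 10^(L_i/10)).
Σ 10^(L/10) = 10^(83.3/10) + 10^(77.1/10) = 2.651e+08.
L_total = 10·log₁₀(2.651e+08) = 84.23 dB.

84 dB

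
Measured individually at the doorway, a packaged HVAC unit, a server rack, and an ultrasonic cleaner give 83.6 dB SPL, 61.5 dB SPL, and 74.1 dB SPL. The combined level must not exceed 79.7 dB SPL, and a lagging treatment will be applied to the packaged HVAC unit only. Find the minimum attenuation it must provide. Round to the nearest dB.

Fixed contribution from the other sources: Σ 10^(L/10) = 10^(61.5/10) + 10^(74.1/10) = 2.712e+07 (74.33 dB SPL).
The limit corresponds to 10^(79.7/10) = 9.333e+07; subtracting the fixed part leaves 6.621e+07 for the packaged HVAC unit, i.e. 78.21 dB SPL.
So the packaged HVAC unit must be reduced from 83.6 to 78.21 dB SPL: IL = 5.39 dB.

5 dB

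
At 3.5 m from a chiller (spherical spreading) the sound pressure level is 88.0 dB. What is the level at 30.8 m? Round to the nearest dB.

69 dB

For a point source, L₂ = L₁ − 20·log₁₀(r₂/r₁).
L₂ = 88.0 − 20·log₁₀(30.8/3.5) = 88.0 − 18.890 = 69.11 dB.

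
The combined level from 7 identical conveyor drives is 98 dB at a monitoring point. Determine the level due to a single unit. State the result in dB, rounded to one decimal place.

For N identical incoherent sources L_total = L₁ + 10·log₁₀ N, so L₁ = 98 − 10·log₁₀(7) = 98 − 8.451.

89.5 dB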